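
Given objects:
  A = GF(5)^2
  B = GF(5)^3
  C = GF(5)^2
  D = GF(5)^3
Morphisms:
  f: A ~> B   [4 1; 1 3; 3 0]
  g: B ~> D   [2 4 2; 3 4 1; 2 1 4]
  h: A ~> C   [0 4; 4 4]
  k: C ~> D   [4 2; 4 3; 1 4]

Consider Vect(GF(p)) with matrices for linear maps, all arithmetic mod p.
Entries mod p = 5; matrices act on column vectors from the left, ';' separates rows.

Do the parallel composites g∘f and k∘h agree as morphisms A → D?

Answer: DOES NOT COMMUTE

Work:
Along f;g (path 1):
  e0=⟨1,0⟩ f~>⟨4,1,3⟩ g~>⟨3,4,1⟩
  e1=⟨0,1⟩ f~>⟨1,3,0⟩ g~>⟨4,0,0⟩
  composite₁ = [3 4; 4 0; 1 0]
Along h;k (path 2):
  e0=⟨1,0⟩ h~>⟨0,4⟩ k~>⟨3,2,1⟩
  e1=⟨0,1⟩ h~>⟨4,4⟩ k~>⟨4,3,0⟩
  composite₂ = [3 4; 2 3; 1 0]
Equal? distinct morphisms ✗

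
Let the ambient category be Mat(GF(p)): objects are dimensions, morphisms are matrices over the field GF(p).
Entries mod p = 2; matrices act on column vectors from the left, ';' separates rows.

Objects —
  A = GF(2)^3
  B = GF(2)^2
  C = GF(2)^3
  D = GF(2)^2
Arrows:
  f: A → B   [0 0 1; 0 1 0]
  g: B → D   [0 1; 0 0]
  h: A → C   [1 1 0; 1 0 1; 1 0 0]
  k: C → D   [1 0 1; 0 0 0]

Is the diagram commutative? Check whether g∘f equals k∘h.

Path 1 = f;g:
  e0=[1,0,0] f→[0,0] g→[0,0]
  e1=[0,1,0] f→[0,1] g→[1,0]
  e2=[0,0,1] f→[1,0] g→[0,0]
  ⟦path⟧₁ = [0 1 0; 0 0 0]
Path 2 = h;k:
  e0=[1,0,0] h→[1,1,1] k→[0,0]
  e1=[0,1,0] h→[1,0,0] k→[1,0]
  e2=[0,0,1] h→[0,1,0] k→[0,0]
  ⟦path⟧₂ = [0 1 0; 0 0 0]
Equal? YES — commutes

Answer: COMMUTES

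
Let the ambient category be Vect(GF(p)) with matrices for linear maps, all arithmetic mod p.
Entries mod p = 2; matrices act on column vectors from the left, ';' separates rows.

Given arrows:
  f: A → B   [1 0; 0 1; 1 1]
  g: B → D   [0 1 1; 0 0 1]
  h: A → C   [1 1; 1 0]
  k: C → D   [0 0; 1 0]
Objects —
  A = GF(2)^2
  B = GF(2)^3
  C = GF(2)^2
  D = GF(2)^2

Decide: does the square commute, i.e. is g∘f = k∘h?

Along f;g (path 1):
  e0=⟨1,0⟩ f→⟨1,0,1⟩ g→⟨1,1⟩
  e1=⟨0,1⟩ f→⟨0,1,1⟩ g→⟨0,1⟩
  result₁ = [1 0; 1 1]
Along h;k (path 2):
  e0=⟨1,0⟩ h→⟨1,1⟩ k→⟨0,1⟩
  e1=⟨0,1⟩ h→⟨1,0⟩ k→⟨0,1⟩
  result₂ = [0 0; 1 1]
Equal? differ; not commutative

Answer: DOES NOT COMMUTE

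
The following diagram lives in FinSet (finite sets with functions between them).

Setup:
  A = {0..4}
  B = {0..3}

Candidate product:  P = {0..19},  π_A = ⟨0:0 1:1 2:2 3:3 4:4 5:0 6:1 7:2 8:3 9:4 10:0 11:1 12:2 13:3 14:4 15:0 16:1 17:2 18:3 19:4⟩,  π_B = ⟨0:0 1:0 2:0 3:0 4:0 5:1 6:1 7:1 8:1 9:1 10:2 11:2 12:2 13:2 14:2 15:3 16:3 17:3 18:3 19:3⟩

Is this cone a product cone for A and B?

|A|·|B| = 5·4 = 20;  |P| = 20
Check the pairing map k ↦ (π_A(k), π_B(k)):
  0 : (0,0)
  1 : (1,0)
  2 : (2,0)
  3 : (3,0)
  4 : (4,0)
  5 : (0,1)
  6 : (1,1)
  7 : (2,1)
  8 : (3,1)
  9 : (4,1)
  10 : (0,2)
  11 : (1,2)
  12 : (2,2)
  13 : (3,2)
  14 : (4,2)
  15 : (0,3)
  16 : (1,3)
  17 : (2,3)
  18 : (3,3)
  19 : (4,3)
distinct pairs in image: 20 / 20 needed
  → bijection onto A×B; projections well-typed.

Answer: VALID PRODUCT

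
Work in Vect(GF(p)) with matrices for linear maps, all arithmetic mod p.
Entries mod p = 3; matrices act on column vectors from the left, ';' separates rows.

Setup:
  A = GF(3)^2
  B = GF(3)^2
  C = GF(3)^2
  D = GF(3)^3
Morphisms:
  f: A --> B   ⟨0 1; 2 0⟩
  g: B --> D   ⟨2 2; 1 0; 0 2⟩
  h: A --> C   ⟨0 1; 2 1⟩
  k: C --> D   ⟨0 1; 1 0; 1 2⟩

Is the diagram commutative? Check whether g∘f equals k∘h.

Along f;g (path 1):
  e0=⟨1,0⟩ f-->⟨0,2⟩ g-->⟨1,0,1⟩
  e1=⟨0,1⟩ f-->⟨1,0⟩ g-->⟨2,1,0⟩
  result₁ = ⟨1 2; 0 1; 1 0⟩
Along h;k (path 2):
  e0=⟨1,0⟩ h-->⟨0,2⟩ k-->⟨2,0,1⟩
  e1=⟨0,1⟩ h-->⟨1,1⟩ k-->⟨1,1,0⟩
  result₂ = ⟨2 1; 0 1; 1 0⟩
Equal? distinct morphisms ✗

Answer: DOES NOT COMMUTE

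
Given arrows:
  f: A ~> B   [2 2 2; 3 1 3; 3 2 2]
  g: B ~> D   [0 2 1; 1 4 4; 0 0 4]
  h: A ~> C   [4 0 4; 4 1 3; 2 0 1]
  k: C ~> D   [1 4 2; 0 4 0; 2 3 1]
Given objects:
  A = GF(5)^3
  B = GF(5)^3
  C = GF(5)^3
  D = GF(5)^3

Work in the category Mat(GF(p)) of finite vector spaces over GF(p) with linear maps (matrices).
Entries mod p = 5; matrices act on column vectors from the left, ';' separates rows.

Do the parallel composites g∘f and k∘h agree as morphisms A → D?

Answer: COMMUTES

Derivation:
Path 1 = f;g:
  e0=[1,0,0] f~>[2,3,3] g~>[4,1,2]
  e1=[0,1,0] f~>[2,1,2] g~>[4,4,3]
  e2=[0,0,1] f~>[2,3,2] g~>[3,2,3]
  ⟦path⟧₁ = [4 4 3; 1 4 2; 2 3 3]
Path 2 = h;k:
  e0=[1,0,0] h~>[4,4,2] k~>[4,1,2]
  e1=[0,1,0] h~>[0,1,0] k~>[4,4,3]
  e2=[0,0,1] h~>[4,3,1] k~>[3,2,3]
  ⟦path⟧₂ = [4 4 3; 1 4 2; 2 3 3]
Equal? equal; square commutes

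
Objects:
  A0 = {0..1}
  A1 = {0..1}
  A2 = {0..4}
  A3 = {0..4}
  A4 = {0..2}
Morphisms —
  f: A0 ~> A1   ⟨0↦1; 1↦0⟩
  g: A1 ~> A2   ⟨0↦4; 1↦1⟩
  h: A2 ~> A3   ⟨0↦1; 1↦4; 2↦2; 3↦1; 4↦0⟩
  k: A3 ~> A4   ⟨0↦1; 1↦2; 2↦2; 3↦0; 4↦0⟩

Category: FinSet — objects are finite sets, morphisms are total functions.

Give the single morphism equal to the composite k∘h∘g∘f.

Answer: ⟨0↦0; 1↦1⟩

Work:
  0 f~>1 g~>1 h~>4 k~>0
  1 f~>0 g~>4 h~>0 k~>1
composite: ⟨0↦0; 1↦1⟩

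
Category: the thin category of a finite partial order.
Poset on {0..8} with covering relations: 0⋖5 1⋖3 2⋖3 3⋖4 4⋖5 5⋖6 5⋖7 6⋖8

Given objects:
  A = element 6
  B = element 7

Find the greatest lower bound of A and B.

Answer: A∧B = 5

Derivation:
Lower bounds of A=6 and B=7: {0,1,2,3,4,5}
  0 ⊑ 5
  1 ⊑ 5
  2 ⊑ 5
  3 ⊑ 5
  4 ⊑ 5
  5 ⊑ 5
glb = 5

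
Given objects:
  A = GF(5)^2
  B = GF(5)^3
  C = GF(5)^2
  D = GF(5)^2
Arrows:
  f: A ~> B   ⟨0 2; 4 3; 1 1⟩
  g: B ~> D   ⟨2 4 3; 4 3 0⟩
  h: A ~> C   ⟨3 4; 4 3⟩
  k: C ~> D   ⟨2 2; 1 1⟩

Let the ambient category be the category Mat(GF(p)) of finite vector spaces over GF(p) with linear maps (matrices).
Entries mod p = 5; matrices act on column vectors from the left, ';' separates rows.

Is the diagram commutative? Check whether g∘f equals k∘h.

Answer: COMMUTES

Derivation:
Along f;g (path 1):
  e0=(1,0) f~>(0,4,1) g~>(4,2)
  e1=(0,1) f~>(2,3,1) g~>(4,2)
  result₁ = ⟨4 4; 2 2⟩
Along h;k (path 2):
  e0=(1,0) h~>(3,4) k~>(4,2)
  e1=(0,1) h~>(4,3) k~>(4,2)
  result₂ = ⟨4 4; 2 2⟩
Equal? same morphism ✓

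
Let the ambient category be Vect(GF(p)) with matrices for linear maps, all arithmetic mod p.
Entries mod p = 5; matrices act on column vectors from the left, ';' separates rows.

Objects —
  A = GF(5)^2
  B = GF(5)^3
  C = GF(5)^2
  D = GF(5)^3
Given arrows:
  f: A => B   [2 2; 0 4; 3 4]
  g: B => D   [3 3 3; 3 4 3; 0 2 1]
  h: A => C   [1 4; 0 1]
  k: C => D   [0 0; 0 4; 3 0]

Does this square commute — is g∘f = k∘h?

Along f;g (path 1):
  e0=[1,0] f=>[2,0,3] g=>[0,0,3]
  e1=[0,1] f=>[2,4,4] g=>[0,4,2]
  result₁ = [0 0; 0 4; 3 2]
Along h;k (path 2):
  e0=[1,0] h=>[1,0] k=>[0,0,3]
  e1=[0,1] h=>[4,1] k=>[0,4,2]
  result₂ = [0 0; 0 4; 3 2]
Equal? same morphism ✓

Answer: COMMUTES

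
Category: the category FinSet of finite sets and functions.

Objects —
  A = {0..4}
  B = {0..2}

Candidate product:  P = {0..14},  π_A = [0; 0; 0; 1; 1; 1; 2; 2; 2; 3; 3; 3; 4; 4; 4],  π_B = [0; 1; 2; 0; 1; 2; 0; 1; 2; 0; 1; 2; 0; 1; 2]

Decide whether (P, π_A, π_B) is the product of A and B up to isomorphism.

|A|·|B| = 5·3 = 15;  |P| = 15
Check the pairing map k ↦ (π_A(k), π_B(k)):
  0 ↦ (0,0)
  1 ↦ (0,1)
  2 ↦ (0,2)
  3 ↦ (1,0)
  4 ↦ (1,1)
  5 ↦ (1,2)
  6 ↦ (2,0)
  7 ↦ (2,1)
  8 ↦ (2,2)
  9 ↦ (3,0)
  10 ↦ (3,1)
  11 ↦ (3,2)
  12 ↦ (4,0)
  13 ↦ (4,1)
  14 ↦ (4,2)
distinct pairs in image: 15 / 15 needed
  → bijection onto A×B; projections well-typed.

Answer: VALID PRODUCT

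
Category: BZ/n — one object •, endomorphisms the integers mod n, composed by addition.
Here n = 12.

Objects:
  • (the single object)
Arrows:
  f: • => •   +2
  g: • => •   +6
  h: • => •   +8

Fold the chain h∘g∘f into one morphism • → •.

Answer: +4

Work:
  0 +2≡2 +6≡8 +8≡4  (mod 12)
⟦path⟧: +4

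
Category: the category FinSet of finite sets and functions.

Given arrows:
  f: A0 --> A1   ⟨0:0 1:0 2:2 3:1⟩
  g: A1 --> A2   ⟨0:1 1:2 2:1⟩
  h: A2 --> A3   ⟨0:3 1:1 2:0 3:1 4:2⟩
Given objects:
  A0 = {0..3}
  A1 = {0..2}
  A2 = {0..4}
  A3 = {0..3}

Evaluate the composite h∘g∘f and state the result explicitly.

  0 f-->0 g-->1 h-->1
  1 f-->0 g-->1 h-->1
  2 f-->2 g-->1 h-->1
  3 f-->1 g-->2 h-->0
result: ⟨0:1 1:1 2:1 3:0⟩

Answer: ⟨0:1 1:1 2:1 3:0⟩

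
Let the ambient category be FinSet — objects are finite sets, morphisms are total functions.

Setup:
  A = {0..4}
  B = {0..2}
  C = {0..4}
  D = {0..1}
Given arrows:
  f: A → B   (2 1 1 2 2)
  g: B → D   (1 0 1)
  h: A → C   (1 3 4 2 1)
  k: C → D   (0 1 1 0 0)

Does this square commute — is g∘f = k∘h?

Answer: COMMUTES

Work:
Path 1 = f;g:
  0 f→2 g→1
  1 f→1 g→0
  2 f→1 g→0
  3 f→2 g→1
  4 f→2 g→1
  composite₁ = (1 0 0 1 1)
Path 2 = h;k:
  0 h→1 k→1
  1 h→3 k→0
  2 h→4 k→0
  3 h→2 k→1
  4 h→1 k→1
  composite₂ = (1 0 0 1 1)
Equal? equal; square commutes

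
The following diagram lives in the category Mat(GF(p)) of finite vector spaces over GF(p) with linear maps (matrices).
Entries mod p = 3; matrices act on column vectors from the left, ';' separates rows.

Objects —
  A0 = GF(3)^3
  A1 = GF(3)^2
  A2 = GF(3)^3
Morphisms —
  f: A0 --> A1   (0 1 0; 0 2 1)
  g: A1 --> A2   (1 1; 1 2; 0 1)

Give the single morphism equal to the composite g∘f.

Answer: (0 0 1; 0 2 2; 0 2 1)

Trace:
  e0=(1,0,0) f-->(0,0) g-->(0,0,0)
  e1=(0,1,0) f-->(1,2) g-->(0,2,2)
  e2=(0,0,1) f-->(0,1) g-->(1,2,1)
result: (0 0 1; 0 2 2; 0 2 1)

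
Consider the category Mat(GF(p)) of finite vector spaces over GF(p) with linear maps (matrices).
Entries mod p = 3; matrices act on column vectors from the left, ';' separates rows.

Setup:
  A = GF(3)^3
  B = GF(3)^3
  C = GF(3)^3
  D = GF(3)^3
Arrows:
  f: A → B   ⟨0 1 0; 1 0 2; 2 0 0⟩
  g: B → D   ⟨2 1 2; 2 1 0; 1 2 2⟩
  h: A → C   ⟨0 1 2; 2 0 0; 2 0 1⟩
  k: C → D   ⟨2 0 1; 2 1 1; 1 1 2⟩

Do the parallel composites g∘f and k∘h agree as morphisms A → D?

1) trace f;g:
  e0=(1,0,0) f→(0,1,2) g→(2,1,0)
  e1=(0,1,0) f→(1,0,0) g→(2,2,1)
  e2=(0,0,1) f→(0,2,0) g→(2,2,1)
  composite₁ = ⟨2 2 2; 1 2 2; 0 1 1⟩
2) trace h;k:
  e0=(1,0,0) h→(0,2,2) k→(2,1,0)
  e1=(0,1,0) h→(1,0,0) k→(2,2,1)
  e2=(0,0,1) h→(2,0,1) k→(2,2,1)
  composite₂ = ⟨2 2 2; 1 2 2; 0 1 1⟩
Equal? YES — commutes

Answer: COMMUTES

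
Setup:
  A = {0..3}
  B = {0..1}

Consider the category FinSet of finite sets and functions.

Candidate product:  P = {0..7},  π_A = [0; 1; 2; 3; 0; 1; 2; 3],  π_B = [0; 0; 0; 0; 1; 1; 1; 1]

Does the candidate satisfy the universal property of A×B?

|A|·|B| = 4·2 = 8;  |P| = 8
Check the pairing map k ↦ (π_A(k), π_B(k)):
  0 -> (0,0)
  1 -> (1,0)
  2 -> (2,0)
  3 -> (3,0)
  4 -> (0,1)
  5 -> (1,1)
  6 -> (2,1)
  7 -> (3,1)
distinct pairs in image: 8 / 8 needed
  → bijection onto A×B; projections well-typed.

Answer: VALID PRODUCT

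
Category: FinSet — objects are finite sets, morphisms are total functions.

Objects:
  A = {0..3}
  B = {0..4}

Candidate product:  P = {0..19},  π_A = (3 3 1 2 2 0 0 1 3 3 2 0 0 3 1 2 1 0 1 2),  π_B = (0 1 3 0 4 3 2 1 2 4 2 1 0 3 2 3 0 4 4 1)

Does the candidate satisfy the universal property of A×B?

Answer: VALID PRODUCT

Work:
|A|·|B| = 4·5 = 20;  |P| = 20
Check the pairing map k ↦ (π_A(k), π_B(k)):
  0 -> (3,0)
  1 -> (3,1)
  2 -> (1,3)
  3 -> (2,0)
  4 -> (2,4)
  5 -> (0,3)
  6 -> (0,2)
  7 -> (1,1)
  8 -> (3,2)
  9 -> (3,4)
  10 -> (2,2)
  11 -> (0,1)
  12 -> (0,0)
  13 -> (3,3)
  14 -> (1,2)
  15 -> (2,3)
  16 -> (1,0)
  17 -> (0,4)
  18 -> (1,4)
  19 -> (2,1)
distinct pairs in image: 20 / 20 needed
  → bijection onto A×B; projections well-typed.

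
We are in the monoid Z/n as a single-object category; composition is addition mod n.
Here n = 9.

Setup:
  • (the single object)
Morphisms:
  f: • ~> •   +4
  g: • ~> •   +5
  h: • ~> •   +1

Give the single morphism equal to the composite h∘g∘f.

Answer: +1

Trace:
  0 +4≡4 +5≡0 +1≡1  (mod 9)
result: +1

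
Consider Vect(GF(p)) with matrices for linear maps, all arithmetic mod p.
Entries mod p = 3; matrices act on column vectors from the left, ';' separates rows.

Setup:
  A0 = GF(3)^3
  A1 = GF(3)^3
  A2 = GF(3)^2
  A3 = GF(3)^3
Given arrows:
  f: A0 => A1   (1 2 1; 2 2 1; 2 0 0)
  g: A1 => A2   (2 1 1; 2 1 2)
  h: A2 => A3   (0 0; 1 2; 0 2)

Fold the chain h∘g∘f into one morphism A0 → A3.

Answer: (0 0 0; 1 0 0; 1 0 0)

Trace:
  e0=(1,0,0) f=>(1,2,2) g=>(0,2) h=>(0,1,1)
  e1=(0,1,0) f=>(2,2,0) g=>(0,0) h=>(0,0,0)
  e2=(0,0,1) f=>(1,1,0) g=>(0,0) h=>(0,0,0)
⟦path⟧: (0 0 0; 1 0 0; 1 0 0)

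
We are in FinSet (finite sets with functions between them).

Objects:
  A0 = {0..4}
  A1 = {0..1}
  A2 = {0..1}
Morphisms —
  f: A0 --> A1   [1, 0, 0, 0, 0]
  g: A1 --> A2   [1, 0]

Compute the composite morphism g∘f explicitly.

  0 f-->1 g-->0
  1 f-->0 g-->1
  2 f-->0 g-->1
  3 f-->0 g-->1
  4 f-->0 g-->1
result: [0, 1, 1, 1, 1]

Answer: [0, 1, 1, 1, 1]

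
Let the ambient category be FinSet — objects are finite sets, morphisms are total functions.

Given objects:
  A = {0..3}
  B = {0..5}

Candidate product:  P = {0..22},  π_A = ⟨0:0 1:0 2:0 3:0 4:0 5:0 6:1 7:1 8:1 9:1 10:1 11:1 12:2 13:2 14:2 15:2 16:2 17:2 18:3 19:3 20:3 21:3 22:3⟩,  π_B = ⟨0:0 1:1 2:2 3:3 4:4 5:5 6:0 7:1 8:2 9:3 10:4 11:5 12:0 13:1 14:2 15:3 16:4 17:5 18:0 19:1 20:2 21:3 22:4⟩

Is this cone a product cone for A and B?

Answer: NOT A VALID PRODUCT — |P|=23 ≠ |A|·|B|=24

Derivation:
|A|·|B| = 4·6 = 24;  |P| = 23
  → cardinalities differ; no bijection possible.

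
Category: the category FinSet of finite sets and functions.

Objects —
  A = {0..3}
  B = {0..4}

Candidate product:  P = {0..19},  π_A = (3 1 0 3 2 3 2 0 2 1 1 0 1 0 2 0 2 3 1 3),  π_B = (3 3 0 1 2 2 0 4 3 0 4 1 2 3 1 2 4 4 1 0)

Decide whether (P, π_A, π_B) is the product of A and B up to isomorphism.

|A|·|B| = 4·5 = 20;  |P| = 20
Check the pairing map k ↦ (π_A(k), π_B(k)):
  0 : (3,3)
  1 : (1,3)
  2 : (0,0)
  3 : (3,1)
  4 : (2,2)
  5 : (3,2)
  6 : (2,0)
  7 : (0,4)
  8 : (2,3)
  9 : (1,0)
  10 : (1,4)
  11 : (0,1)
  12 : (1,2)
  13 : (0,3)
  14 : (2,1)
  15 : (0,2)
  16 : (2,4)
  17 : (3,4)
  18 : (1,1)
  19 : (3,0)
distinct pairs in image: 20 / 20 needed
  → bijection onto A×B; projections well-typed.

Answer: VALID PRODUCT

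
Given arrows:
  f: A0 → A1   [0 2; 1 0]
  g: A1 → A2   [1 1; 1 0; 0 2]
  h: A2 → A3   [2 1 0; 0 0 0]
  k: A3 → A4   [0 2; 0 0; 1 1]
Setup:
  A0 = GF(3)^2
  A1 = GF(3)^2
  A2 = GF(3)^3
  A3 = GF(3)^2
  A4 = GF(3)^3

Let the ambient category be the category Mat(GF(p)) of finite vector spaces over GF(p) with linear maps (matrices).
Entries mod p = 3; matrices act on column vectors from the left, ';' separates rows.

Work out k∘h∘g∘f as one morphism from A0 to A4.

  e0=[1,0] f→[0,1] g→[1,0,2] h→[2,0] k→[0,0,2]
  e1=[0,1] f→[2,0] g→[2,2,0] h→[0,0] k→[0,0,0]
⟦path⟧: [0 0; 0 0; 2 0]

Answer: [0 0; 0 0; 2 0]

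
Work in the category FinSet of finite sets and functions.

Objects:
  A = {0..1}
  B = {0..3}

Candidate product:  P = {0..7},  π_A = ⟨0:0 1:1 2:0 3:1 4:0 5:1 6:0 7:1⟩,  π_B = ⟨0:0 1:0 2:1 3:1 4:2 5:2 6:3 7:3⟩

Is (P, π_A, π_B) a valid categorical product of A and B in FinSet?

|A|·|B| = 2·4 = 8;  |P| = 8
Check the pairing map k ↦ (π_A(k), π_B(k)):
  0 : (0,0)
  1 : (1,0)
  2 : (0,1)
  3 : (1,1)
  4 : (0,2)
  5 : (1,2)
  6 : (0,3)
  7 : (1,3)
distinct pairs in image: 8 / 8 needed
  → bijection onto A×B; projections well-typed.

Answer: VALID PRODUCT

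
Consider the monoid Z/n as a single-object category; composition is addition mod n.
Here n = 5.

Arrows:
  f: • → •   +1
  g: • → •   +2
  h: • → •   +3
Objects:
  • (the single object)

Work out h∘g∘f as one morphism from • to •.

  0 +1≡1 +2≡3 +3≡1  (mod 5)
composite: +1

Answer: +1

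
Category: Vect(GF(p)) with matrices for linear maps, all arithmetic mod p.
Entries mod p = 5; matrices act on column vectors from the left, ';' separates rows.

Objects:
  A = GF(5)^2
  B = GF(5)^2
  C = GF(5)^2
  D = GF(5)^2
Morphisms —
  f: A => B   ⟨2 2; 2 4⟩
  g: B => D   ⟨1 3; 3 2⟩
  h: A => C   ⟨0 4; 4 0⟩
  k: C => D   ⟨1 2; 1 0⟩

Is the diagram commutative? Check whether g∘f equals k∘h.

1) trace f;g:
  e0=[1,0] f=>[2,2] g=>[3,0]
  e1=[0,1] f=>[2,4] g=>[4,4]
  result₁ = ⟨3 4; 0 4⟩
2) trace h;k:
  e0=[1,0] h=>[0,4] k=>[3,0]
  e1=[0,1] h=>[4,0] k=>[4,4]
  result₂ = ⟨3 4; 0 4⟩
Equal? equal; square commutes

Answer: COMMUTES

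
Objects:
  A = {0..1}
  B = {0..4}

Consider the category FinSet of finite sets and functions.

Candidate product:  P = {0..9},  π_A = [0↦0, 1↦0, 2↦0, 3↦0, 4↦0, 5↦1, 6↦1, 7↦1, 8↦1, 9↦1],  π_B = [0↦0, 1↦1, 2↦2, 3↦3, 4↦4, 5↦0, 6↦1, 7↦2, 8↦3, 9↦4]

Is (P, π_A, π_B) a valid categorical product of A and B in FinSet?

|A|·|B| = 2·5 = 10;  |P| = 10
Check the pairing map k ↦ (π_A(k), π_B(k)):
  0 ↦ (0,0)
  1 ↦ (0,1)
  2 ↦ (0,2)
  3 ↦ (0,3)
  4 ↦ (0,4)
  5 ↦ (1,0)
  6 ↦ (1,1)
  7 ↦ (1,2)
  8 ↦ (1,3)
  9 ↦ (1,4)
distinct pairs in image: 10 / 10 needed
  → bijection onto A×B; projections well-typed.

Answer: VALID PRODUCT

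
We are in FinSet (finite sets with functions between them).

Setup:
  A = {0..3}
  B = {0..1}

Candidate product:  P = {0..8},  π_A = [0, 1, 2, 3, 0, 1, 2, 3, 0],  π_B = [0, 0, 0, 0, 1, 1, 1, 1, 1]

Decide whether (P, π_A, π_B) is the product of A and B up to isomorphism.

|A|·|B| = 4·2 = 8;  |P| = 9
  → cardinalities differ; no bijection possible.

Answer: NOT A VALID PRODUCT — |P|=9 ≠ |A|·|B|=8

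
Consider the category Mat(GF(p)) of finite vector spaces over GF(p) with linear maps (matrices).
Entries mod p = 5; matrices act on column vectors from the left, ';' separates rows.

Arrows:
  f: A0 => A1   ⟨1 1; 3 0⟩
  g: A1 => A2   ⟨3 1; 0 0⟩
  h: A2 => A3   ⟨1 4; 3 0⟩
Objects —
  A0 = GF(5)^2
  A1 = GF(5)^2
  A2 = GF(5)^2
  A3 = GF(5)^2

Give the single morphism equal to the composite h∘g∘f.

  e0=[1,0] f=>[1,3] g=>[1,0] h=>[1,3]
  e1=[0,1] f=>[1,0] g=>[3,0] h=>[3,4]
⟦path⟧: ⟨1 3; 3 4⟩

Answer: ⟨1 3; 3 4⟩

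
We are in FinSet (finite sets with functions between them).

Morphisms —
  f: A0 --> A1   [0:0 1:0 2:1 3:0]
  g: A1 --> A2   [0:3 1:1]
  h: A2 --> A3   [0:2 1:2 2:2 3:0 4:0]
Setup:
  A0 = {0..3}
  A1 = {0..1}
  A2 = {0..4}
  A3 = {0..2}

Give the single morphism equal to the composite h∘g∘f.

  0 f-->0 g-->3 h-->0
  1 f-->0 g-->3 h-->0
  2 f-->1 g-->1 h-->2
  3 f-->0 g-->3 h-->0
⟦path⟧: [0:0 1:0 2:2 3:0]

Answer: [0:0 1:0 2:2 3:0]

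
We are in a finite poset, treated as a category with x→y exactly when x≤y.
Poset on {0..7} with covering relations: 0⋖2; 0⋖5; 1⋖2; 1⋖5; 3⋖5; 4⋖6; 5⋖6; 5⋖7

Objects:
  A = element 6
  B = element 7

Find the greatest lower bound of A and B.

Lower bounds of A=6 and B=7: {0,1,3,5}
  0 <= 5
  1 <= 5
  3 <= 5
  5 <= 5
glb = 5

Answer: A∧B = 5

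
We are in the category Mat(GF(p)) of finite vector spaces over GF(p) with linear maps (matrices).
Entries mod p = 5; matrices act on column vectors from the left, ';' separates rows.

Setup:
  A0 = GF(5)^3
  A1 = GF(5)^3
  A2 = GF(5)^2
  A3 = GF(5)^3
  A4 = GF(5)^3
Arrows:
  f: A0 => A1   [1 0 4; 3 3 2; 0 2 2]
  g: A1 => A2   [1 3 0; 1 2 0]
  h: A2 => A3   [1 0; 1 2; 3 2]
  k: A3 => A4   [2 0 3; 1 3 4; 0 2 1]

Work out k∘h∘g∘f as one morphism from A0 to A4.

  e0=(1,0,0) f=>(1,3,0) g=>(0,2) h=>(0,4,4) k=>(2,3,2)
  e1=(0,1,0) f=>(0,3,2) g=>(4,1) h=>(4,1,4) k=>(0,3,1)
  e2=(0,0,1) f=>(4,2,2) g=>(0,3) h=>(0,1,1) k=>(3,2,3)
composite: [2 0 3; 3 3 2; 2 1 3]

Answer: [2 0 3; 3 3 2; 2 1 3]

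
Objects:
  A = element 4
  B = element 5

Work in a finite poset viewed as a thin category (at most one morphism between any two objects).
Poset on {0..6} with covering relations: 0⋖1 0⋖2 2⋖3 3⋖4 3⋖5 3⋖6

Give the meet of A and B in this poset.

{x : x⊑A ∧ x⊑B} = {0,2,3}  (A=4, B=5)
  0 ⊑ 3
  2 ⊑ 3
  3 ⊑ 3
glb = 3

Answer: A∧B = 3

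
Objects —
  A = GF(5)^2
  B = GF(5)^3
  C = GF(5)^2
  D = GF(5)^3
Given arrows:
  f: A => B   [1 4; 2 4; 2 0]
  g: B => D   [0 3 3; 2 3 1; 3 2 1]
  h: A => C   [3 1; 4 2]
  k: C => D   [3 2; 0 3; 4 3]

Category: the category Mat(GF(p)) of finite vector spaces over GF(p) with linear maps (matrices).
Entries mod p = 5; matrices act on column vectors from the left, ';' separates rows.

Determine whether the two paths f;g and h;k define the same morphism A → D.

Answer: DOES NOT COMMUTE

Derivation:
1) trace f;g:
  e0=[1,0] f=>[1,2,2] g=>[2,0,4]
  e1=[0,1] f=>[4,4,0] g=>[2,0,0]
  result₁ = [2 2; 0 0; 4 0]
2) trace h;k:
  e0=[1,0] h=>[3,4] k=>[2,2,4]
  e1=[0,1] h=>[1,2] k=>[2,1,0]
  result₂ = [2 2; 2 1; 4 0]
Equal? distinct morphisms ✗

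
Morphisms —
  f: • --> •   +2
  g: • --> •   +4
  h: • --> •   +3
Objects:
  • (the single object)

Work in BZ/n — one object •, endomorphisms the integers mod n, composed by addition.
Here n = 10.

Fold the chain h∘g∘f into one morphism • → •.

Answer: +9

Work:
  0 +2≡2 +4≡6 +3≡9  (mod 10)
composite: +9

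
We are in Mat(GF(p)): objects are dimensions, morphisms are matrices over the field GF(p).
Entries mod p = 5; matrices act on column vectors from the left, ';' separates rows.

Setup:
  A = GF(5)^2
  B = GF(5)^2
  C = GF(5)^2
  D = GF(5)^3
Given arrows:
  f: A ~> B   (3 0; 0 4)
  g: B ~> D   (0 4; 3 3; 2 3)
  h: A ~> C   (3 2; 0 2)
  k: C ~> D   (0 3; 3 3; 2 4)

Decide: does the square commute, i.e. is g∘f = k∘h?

Path 1 = f;g:
  e0=[1,0] f~>[3,0] g~>[0,4,1]
  e1=[0,1] f~>[0,4] g~>[1,2,2]
  ⟦path⟧₁ = (0 1; 4 2; 1 2)
Path 2 = h;k:
  e0=[1,0] h~>[3,0] k~>[0,4,1]
  e1=[0,1] h~>[2,2] k~>[1,2,2]
  ⟦path⟧₂ = (0 1; 4 2; 1 2)
Equal? YES — commutes

Answer: COMMUTES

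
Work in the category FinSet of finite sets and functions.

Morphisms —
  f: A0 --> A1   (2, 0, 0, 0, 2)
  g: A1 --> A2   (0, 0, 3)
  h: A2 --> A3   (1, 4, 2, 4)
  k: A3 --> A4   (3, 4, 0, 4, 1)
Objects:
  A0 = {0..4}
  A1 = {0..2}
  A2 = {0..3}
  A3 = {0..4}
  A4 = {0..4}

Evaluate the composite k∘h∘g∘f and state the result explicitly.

  0 f-->2 g-->3 h-->4 k-->1
  1 f-->0 g-->0 h-->1 k-->4
  2 f-->0 g-->0 h-->1 k-->4
  3 f-->0 g-->0 h-->1 k-->4
  4 f-->2 g-->3 h-->4 k-->1
result: (1, 4, 4, 4, 1)

Answer: (1, 4, 4, 4, 1)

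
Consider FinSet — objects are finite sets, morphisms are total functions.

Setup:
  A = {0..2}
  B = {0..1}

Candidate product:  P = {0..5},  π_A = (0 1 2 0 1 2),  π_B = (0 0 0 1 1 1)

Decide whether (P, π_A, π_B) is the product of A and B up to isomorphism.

Answer: VALID PRODUCT

Derivation:
|A|·|B| = 3·2 = 6;  |P| = 6
Check the pairing map k ↦ (π_A(k), π_B(k)):
  0 ↦ (0,0)
  1 ↦ (1,0)
  2 ↦ (2,0)
  3 ↦ (0,1)
  4 ↦ (1,1)
  5 ↦ (2,1)
distinct pairs in image: 6 / 6 needed
  → bijection onto A×B; projections well-typed.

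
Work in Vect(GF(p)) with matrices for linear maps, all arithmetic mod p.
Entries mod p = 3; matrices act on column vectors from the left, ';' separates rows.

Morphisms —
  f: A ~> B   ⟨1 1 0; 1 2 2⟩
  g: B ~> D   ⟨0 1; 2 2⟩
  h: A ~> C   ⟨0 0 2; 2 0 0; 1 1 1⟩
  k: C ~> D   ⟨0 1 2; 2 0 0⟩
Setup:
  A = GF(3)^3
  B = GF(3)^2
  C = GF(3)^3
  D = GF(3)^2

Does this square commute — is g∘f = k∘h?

Answer: DOES NOT COMMUTE

Trace:
1) trace f;g:
  e0=[1,0,0] f~>[1,1] g~>[1,1]
  e1=[0,1,0] f~>[1,2] g~>[2,0]
  e2=[0,0,1] f~>[0,2] g~>[2,1]
  ⟦path⟧₁ = ⟨1 2 2; 1 0 1⟩
2) trace h;k:
  e0=[1,0,0] h~>[0,2,1] k~>[1,0]
  e1=[0,1,0] h~>[0,0,1] k~>[2,0]
  e2=[0,0,1] h~>[2,0,1] k~>[2,1]
  ⟦path⟧₂ = ⟨1 2 2; 0 0 1⟩
Equal? differ; not commutative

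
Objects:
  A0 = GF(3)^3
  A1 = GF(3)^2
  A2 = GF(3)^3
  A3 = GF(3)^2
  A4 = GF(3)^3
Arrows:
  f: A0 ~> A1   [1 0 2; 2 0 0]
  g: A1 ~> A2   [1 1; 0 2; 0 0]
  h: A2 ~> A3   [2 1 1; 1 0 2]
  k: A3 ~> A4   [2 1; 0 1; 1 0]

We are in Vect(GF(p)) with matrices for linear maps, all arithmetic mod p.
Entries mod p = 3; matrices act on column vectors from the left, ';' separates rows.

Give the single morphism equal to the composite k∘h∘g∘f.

Answer: [2 0 1; 0 0 2; 1 0 1]

Derivation:
  e0=[1,0,0] f~>[1,2] g~>[0,1,0] h~>[1,0] k~>[2,0,1]
  e1=[0,1,0] f~>[0,0] g~>[0,0,0] h~>[0,0] k~>[0,0,0]
  e2=[0,0,1] f~>[2,0] g~>[2,0,0] h~>[1,2] k~>[1,2,1]
⟦path⟧: [2 0 1; 0 0 2; 1 0 1]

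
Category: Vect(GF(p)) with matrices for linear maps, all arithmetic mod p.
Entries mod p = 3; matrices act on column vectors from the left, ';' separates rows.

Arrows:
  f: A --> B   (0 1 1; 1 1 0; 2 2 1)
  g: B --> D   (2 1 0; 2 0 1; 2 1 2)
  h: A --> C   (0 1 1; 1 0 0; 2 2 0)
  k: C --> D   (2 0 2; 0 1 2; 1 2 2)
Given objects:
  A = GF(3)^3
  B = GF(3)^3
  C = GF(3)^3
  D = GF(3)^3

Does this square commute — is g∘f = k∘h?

Path 1 = f;g:
  e0=⟨1,0,0⟩ f-->⟨0,1,2⟩ g-->⟨1,2,2⟩
  e1=⟨0,1,0⟩ f-->⟨1,1,2⟩ g-->⟨0,1,1⟩
  e2=⟨0,0,1⟩ f-->⟨1,0,1⟩ g-->⟨2,0,1⟩
  composite₁ = (1 0 2; 2 1 0; 2 1 1)
Path 2 = h;k:
  e0=⟨1,0,0⟩ h-->⟨0,1,2⟩ k-->⟨1,2,0⟩
  e1=⟨0,1,0⟩ h-->⟨1,0,2⟩ k-->⟨0,1,2⟩
  e2=⟨0,0,1⟩ h-->⟨1,0,0⟩ k-->⟨2,0,1⟩
  composite₂ = (1 0 2; 2 1 0; 0 2 1)
Equal? distinct morphisms ✗

Answer: DOES NOT COMMUTE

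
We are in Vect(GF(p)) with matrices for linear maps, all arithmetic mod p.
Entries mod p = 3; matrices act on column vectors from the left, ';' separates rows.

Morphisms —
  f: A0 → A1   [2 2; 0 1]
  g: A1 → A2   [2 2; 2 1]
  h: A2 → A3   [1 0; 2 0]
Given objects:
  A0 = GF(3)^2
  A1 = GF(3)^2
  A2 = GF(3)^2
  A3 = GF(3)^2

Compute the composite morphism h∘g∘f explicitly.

  e0=⟨1,0⟩ f→⟨2,0⟩ g→⟨1,1⟩ h→⟨1,2⟩
  e1=⟨0,1⟩ f→⟨2,1⟩ g→⟨0,2⟩ h→⟨0,0⟩
composite: [1 0; 2 0]

Answer: [1 0; 2 0]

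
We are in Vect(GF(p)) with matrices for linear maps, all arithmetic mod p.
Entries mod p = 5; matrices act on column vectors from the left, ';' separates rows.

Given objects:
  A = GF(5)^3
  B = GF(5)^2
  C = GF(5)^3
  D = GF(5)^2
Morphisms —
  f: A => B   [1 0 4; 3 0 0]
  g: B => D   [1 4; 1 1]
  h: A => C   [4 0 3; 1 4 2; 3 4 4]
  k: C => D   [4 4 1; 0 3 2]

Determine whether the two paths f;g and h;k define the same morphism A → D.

Answer: COMMUTES

Work:
1) trace f;g:
  e0=⟨1,0,0⟩ f=>⟨1,3⟩ g=>⟨3,4⟩
  e1=⟨0,1,0⟩ f=>⟨0,0⟩ g=>⟨0,0⟩
  e2=⟨0,0,1⟩ f=>⟨4,0⟩ g=>⟨4,4⟩
  ⟦path⟧₁ = [3 0 4; 4 0 4]
2) trace h;k:
  e0=⟨1,0,0⟩ h=>⟨4,1,3⟩ k=>⟨3,4⟩
  e1=⟨0,1,0⟩ h=>⟨0,4,4⟩ k=>⟨0,0⟩
  e2=⟨0,0,1⟩ h=>⟨3,2,4⟩ k=>⟨4,4⟩
  ⟦path⟧₂ = [3 0 4; 4 0 4]
Equal? equal; square commutes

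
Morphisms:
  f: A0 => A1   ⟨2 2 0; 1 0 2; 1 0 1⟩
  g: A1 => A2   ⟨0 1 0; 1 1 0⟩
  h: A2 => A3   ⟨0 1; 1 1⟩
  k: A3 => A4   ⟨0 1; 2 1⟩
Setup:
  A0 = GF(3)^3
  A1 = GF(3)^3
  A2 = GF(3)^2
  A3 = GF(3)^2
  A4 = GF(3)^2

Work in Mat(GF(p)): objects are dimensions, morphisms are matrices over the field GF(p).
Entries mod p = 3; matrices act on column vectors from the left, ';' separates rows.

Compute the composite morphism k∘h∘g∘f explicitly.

Answer: ⟨1 2 1; 1 0 2⟩

Trace:
  e0=[1,0,0] f=>[2,1,1] g=>[1,0] h=>[0,1] k=>[1,1]
  e1=[0,1,0] f=>[2,0,0] g=>[0,2] h=>[2,2] k=>[2,0]
  e2=[0,0,1] f=>[0,2,1] g=>[2,2] h=>[2,1] k=>[1,2]
result: ⟨1 2 1; 1 0 2⟩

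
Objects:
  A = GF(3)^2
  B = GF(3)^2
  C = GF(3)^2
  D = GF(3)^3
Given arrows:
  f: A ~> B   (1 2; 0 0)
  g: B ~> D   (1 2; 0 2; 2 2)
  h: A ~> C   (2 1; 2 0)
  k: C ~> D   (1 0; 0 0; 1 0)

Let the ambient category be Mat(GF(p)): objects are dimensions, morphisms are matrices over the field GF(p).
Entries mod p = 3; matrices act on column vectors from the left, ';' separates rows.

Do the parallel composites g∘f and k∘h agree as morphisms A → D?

Along f;g (path 1):
  e0=(1,0) f~>(1,0) g~>(1,0,2)
  e1=(0,1) f~>(2,0) g~>(2,0,1)
  ⟦path⟧₁ = (1 2; 0 0; 2 1)
Along h;k (path 2):
  e0=(1,0) h~>(2,2) k~>(2,0,2)
  e1=(0,1) h~>(1,0) k~>(1,0,1)
  ⟦path⟧₂ = (2 1; 0 0; 2 1)
Equal? distinct morphisms ✗

Answer: DOES NOT COMMUTE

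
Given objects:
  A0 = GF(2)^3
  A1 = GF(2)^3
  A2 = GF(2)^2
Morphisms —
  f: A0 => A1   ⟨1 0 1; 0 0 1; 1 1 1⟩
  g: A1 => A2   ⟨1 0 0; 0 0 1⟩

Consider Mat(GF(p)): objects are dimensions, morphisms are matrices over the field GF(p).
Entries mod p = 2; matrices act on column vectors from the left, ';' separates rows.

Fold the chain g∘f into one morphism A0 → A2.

Answer: ⟨1 0 1; 1 1 1⟩

Work:
  e0=⟨1,0,0⟩ f=>⟨1,0,1⟩ g=>⟨1,1⟩
  e1=⟨0,1,0⟩ f=>⟨0,0,1⟩ g=>⟨0,1⟩
  e2=⟨0,0,1⟩ f=>⟨1,1,1⟩ g=>⟨1,1⟩
composite: ⟨1 0 1; 1 1 1⟩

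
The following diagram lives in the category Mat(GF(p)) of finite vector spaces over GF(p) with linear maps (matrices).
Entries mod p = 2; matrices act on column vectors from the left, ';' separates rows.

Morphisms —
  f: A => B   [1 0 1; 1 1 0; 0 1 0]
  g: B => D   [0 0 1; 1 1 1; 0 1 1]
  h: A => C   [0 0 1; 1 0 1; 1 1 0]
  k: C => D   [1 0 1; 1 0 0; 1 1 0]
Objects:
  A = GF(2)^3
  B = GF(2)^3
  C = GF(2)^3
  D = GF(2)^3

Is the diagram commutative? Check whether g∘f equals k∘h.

1) trace f;g:
  e0=⟨1,0,0⟩ f=>⟨1,1,0⟩ g=>⟨0,0,1⟩
  e1=⟨0,1,0⟩ f=>⟨0,1,1⟩ g=>⟨1,0,0⟩
  e2=⟨0,0,1⟩ f=>⟨1,0,0⟩ g=>⟨0,1,0⟩
  ⟦path⟧₁ = [0 1 0; 0 0 1; 1 0 0]
2) trace h;k:
  e0=⟨1,0,0⟩ h=>⟨0,1,1⟩ k=>⟨1,0,1⟩
  e1=⟨0,1,0⟩ h=>⟨0,0,1⟩ k=>⟨1,0,0⟩
  e2=⟨0,0,1⟩ h=>⟨1,1,0⟩ k=>⟨1,1,0⟩
  ⟦path⟧₂ = [1 1 1; 0 0 1; 1 0 0]
Equal? differ; not commutative

Answer: DOES NOT COMMUTE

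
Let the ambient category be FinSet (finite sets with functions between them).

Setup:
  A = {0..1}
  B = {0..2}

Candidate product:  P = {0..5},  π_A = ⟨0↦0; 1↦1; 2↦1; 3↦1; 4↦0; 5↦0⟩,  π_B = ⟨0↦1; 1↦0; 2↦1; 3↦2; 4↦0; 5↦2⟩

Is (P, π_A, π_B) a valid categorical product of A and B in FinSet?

Answer: VALID PRODUCT

Work:
|A|·|B| = 2·3 = 6;  |P| = 6
Check the pairing map k ↦ (π_A(k), π_B(k)):
  0 ↦ (0,1)
  1 ↦ (1,0)
  2 ↦ (1,1)
  3 ↦ (1,2)
  4 ↦ (0,0)
  5 ↦ (0,2)
distinct pairs in image: 6 / 6 needed
  → bijection onto A×B; projections well-typed.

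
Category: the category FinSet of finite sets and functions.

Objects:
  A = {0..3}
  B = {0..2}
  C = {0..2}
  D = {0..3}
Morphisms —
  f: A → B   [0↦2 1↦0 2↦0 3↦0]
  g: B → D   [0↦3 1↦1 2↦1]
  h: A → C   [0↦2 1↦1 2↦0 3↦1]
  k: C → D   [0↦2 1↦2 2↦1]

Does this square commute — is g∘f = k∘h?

Along f;g (path 1):
  0 f→2 g→1
  1 f→0 g→3
  2 f→0 g→3
  3 f→0 g→3
  composite₁ = [0↦1 1↦3 2↦3 3↦3]
Along h;k (path 2):
  0 h→2 k→1
  1 h→1 k→2
  2 h→0 k→2
  3 h→1 k→2
  composite₂ = [0↦1 1↦2 2↦2 3↦2]
Equal? differ; not commutative

Answer: DOES NOT COMMUTE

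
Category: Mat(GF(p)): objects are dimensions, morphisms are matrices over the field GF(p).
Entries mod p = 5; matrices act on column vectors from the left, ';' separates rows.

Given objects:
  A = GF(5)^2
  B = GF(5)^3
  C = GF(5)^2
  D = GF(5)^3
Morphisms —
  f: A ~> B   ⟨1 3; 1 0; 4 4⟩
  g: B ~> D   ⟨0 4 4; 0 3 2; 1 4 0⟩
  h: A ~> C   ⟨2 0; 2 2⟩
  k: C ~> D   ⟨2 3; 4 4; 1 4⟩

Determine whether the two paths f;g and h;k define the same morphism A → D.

Along f;g (path 1):
  e0=(1,0) f~>(1,1,4) g~>(0,1,0)
  e1=(0,1) f~>(3,0,4) g~>(1,3,3)
  composite₁ = ⟨0 1; 1 3; 0 3⟩
Along h;k (path 2):
  e0=(1,0) h~>(2,2) k~>(0,1,0)
  e1=(0,1) h~>(0,2) k~>(1,3,3)
  composite₂ = ⟨0 1; 1 3; 0 3⟩
Equal? same morphism ✓

Answer: COMMUTES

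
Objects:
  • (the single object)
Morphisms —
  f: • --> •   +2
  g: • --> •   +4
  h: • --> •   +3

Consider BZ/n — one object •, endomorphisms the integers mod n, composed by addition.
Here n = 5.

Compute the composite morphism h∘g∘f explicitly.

Answer: +4

Trace:
  0 +2≡2 +4≡1 +3≡4  (mod 5)
result: +4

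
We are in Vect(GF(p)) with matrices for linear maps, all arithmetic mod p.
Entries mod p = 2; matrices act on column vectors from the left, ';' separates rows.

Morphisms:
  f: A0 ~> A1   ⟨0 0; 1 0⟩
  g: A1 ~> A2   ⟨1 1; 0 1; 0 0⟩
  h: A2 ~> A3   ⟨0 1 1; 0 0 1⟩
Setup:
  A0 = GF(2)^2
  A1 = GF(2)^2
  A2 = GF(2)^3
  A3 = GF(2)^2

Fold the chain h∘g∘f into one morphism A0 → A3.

  e0=[1,0] f~>[0,1] g~>[1,1,0] h~>[1,0]
  e1=[0,1] f~>[0,0] g~>[0,0,0] h~>[0,0]
⟦path⟧: ⟨1 0; 0 0⟩

Answer: ⟨1 0; 0 0⟩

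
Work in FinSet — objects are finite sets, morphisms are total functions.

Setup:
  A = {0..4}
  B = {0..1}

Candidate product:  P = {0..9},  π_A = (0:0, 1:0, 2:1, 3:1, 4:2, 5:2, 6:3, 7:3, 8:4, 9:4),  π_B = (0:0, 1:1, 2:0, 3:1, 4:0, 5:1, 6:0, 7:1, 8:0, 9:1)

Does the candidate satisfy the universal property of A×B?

|A|·|B| = 5·2 = 10;  |P| = 10
Check the pairing map k ↦ (π_A(k), π_B(k)):
  0 : (0,0)
  1 : (0,1)
  2 : (1,0)
  3 : (1,1)
  4 : (2,0)
  5 : (2,1)
  6 : (3,0)
  7 : (3,1)
  8 : (4,0)
  9 : (4,1)
distinct pairs in image: 10 / 10 needed
  → bijection onto A×B; projections well-typed.

Answer: VALID PRODUCT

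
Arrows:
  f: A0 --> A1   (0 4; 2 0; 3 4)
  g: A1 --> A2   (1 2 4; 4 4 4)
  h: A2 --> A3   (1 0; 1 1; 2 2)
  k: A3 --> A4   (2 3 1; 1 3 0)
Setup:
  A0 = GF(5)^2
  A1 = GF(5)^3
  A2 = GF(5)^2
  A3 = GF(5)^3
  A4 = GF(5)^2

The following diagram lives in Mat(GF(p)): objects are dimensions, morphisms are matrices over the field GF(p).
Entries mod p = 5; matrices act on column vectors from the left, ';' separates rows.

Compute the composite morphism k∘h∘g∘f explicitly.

Answer: (2 0; 4 1)

Trace:
  e0=(1,0) f-->(0,2,3) g-->(1,0) h-->(1,1,2) k-->(2,4)
  e1=(0,1) f-->(4,0,4) g-->(0,2) h-->(0,2,4) k-->(0,1)
result: (2 0; 4 1)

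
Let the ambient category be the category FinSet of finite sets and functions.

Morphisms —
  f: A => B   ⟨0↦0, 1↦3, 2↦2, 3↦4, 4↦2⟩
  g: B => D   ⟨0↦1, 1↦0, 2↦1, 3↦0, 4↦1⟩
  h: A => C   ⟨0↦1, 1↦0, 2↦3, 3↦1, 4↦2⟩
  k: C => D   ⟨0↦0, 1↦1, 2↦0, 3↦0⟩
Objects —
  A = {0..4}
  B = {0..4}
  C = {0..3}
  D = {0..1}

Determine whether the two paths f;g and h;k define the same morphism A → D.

Along f;g (path 1):
  0 f=>0 g=>1
  1 f=>3 g=>0
  2 f=>2 g=>1
  3 f=>4 g=>1
  4 f=>2 g=>1
  ⟦path⟧₁ = ⟨0↦1, 1↦0, 2↦1, 3↦1, 4↦1⟩
Along h;k (path 2):
  0 h=>1 k=>1
  1 h=>0 k=>0
  2 h=>3 k=>0
  3 h=>1 k=>1
  4 h=>2 k=>0
  ⟦path⟧₂ = ⟨0↦1, 1↦0, 2↦0, 3↦1, 4↦0⟩
Equal? distinct morphisms ✗

Answer: DOES NOT COMMUTE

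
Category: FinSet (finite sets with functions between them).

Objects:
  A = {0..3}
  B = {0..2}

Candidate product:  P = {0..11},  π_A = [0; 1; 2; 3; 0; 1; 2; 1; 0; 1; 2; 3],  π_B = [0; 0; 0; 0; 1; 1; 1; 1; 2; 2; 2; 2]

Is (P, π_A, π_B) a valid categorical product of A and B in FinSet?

|A|·|B| = 4·3 = 12;  |P| = 12
Check the pairing map k ↦ (π_A(k), π_B(k)):
  0 ↦ (0,0)
  1 ↦ (1,0)
  2 ↦ (2,0)
  3 ↦ (3,0)
  4 ↦ (0,1)
  5 ↦ (1,1)
  6 ↦ (2,1)
  7 ↦ (1,1)  ✗ repeats pair of k=5
  8 ↦ (0,2)
  9 ↦ (1,2)
  10 ↦ (2,2)
  11 ↦ (3,2)
distinct pairs in image: 11 / 12 needed
  → (1,1) hit at k=5 and k=7

Answer: NOT A VALID PRODUCT — duplicate pair at indices 5,7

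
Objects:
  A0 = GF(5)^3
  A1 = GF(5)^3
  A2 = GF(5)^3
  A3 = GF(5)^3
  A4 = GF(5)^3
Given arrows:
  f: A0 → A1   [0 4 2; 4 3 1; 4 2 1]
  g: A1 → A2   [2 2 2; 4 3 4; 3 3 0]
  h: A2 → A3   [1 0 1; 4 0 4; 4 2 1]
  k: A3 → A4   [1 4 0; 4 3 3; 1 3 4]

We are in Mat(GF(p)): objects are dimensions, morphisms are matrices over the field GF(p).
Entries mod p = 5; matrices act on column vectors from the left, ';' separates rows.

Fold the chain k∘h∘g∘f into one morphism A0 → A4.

Answer: [1 3 4; 4 1 0; 2 3 0]

Work:
  e0=[1,0,0] f→[0,4,4] g→[1,3,2] h→[3,2,2] k→[1,4,2]
  e1=[0,1,0] f→[4,3,2] g→[3,3,1] h→[4,1,4] k→[3,1,3]
  e2=[0,0,1] f→[2,1,1] g→[3,0,4] h→[2,3,1] k→[4,0,0]
composite: [1 3 4; 4 1 0; 2 3 0]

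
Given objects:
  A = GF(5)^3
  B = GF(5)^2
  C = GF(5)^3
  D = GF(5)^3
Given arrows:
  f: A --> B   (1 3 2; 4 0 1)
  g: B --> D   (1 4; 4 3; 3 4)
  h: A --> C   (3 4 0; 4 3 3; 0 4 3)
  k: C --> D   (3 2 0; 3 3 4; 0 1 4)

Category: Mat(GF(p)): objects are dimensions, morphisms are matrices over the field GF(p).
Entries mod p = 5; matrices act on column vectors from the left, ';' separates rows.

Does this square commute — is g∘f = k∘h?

Answer: COMMUTES

Work:
1) trace f;g:
  e0=(1,0,0) f-->(1,4) g-->(2,1,4)
  e1=(0,1,0) f-->(3,0) g-->(3,2,4)
  e2=(0,0,1) f-->(2,1) g-->(1,1,0)
  ⟦path⟧₁ = (2 3 1; 1 2 1; 4 4 0)
2) trace h;k:
  e0=(1,0,0) h-->(3,4,0) k-->(2,1,4)
  e1=(0,1,0) h-->(4,3,4) k-->(3,2,4)
  e2=(0,0,1) h-->(0,3,3) k-->(1,1,0)
  ⟦path⟧₂ = (2 3 1; 1 2 1; 4 4 0)
Equal? equal; square commutes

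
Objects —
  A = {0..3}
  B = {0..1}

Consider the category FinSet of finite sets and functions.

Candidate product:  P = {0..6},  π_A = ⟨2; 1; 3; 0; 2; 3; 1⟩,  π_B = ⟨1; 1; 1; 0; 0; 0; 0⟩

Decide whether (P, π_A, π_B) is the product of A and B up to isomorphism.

Answer: NOT A VALID PRODUCT — |P|=7 ≠ |A|·|B|=8

Work:
|A|·|B| = 4·2 = 8;  |P| = 7
  → cardinalities differ; no bijection possible.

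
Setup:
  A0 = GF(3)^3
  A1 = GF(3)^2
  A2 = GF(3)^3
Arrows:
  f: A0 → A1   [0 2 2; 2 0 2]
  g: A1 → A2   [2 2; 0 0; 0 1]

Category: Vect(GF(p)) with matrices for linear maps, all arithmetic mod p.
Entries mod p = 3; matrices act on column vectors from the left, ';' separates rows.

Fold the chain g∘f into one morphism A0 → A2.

  e0=[1,0,0] f→[0,2] g→[1,0,2]
  e1=[0,1,0] f→[2,0] g→[1,0,0]
  e2=[0,0,1] f→[2,2] g→[2,0,2]
composite: [1 1 2; 0 0 0; 2 0 2]

Answer: [1 1 2; 0 0 0; 2 0 2]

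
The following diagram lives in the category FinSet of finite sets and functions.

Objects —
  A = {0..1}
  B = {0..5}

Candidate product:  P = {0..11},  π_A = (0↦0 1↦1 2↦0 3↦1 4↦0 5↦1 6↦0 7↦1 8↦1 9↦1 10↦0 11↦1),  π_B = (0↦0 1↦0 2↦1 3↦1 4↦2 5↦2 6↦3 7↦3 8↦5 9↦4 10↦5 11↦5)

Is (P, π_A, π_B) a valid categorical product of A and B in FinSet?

|A|·|B| = 2·6 = 12;  |P| = 12
Check the pairing map k ↦ (π_A(k), π_B(k)):
  0 ↦ (0,0)
  1 ↦ (1,0)
  2 ↦ (0,1)
  3 ↦ (1,1)
  4 ↦ (0,2)
  5 ↦ (1,2)
  6 ↦ (0,3)
  7 ↦ (1,3)
  8 ↦ (1,5)
  9 ↦ (1,4)
  10 ↦ (0,5)
  11 ↦ (1,5)  ✗ repeats pair of k=8
distinct pairs in image: 11 / 12 needed
  → (1,5) hit at k=8 and k=11

Answer: NOT A VALID PRODUCT — duplicate pair at indices 11,8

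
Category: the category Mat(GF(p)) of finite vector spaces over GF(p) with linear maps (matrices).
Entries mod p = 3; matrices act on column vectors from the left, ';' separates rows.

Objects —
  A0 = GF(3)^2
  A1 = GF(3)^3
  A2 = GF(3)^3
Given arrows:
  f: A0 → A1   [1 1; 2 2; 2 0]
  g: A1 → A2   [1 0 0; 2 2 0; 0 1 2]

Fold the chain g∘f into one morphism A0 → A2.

Answer: [1 1; 0 0; 0 2]

Derivation:
  e0=⟨1,0⟩ f→⟨1,2,2⟩ g→⟨1,0,0⟩
  e1=⟨0,1⟩ f→⟨1,2,0⟩ g→⟨1,0,2⟩
composite: [1 1; 0 0; 0 2]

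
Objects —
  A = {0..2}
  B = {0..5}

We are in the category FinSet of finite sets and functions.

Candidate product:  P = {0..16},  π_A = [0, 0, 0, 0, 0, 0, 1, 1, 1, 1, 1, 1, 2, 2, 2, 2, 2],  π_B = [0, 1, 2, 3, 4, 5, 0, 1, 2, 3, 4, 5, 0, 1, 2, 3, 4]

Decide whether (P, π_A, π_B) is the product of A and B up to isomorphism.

|A|·|B| = 3·6 = 18;  |P| = 17
  → cardinalities differ; no bijection possible.

Answer: NOT A VALID PRODUCT — |P|=17 ≠ |A|·|B|=18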